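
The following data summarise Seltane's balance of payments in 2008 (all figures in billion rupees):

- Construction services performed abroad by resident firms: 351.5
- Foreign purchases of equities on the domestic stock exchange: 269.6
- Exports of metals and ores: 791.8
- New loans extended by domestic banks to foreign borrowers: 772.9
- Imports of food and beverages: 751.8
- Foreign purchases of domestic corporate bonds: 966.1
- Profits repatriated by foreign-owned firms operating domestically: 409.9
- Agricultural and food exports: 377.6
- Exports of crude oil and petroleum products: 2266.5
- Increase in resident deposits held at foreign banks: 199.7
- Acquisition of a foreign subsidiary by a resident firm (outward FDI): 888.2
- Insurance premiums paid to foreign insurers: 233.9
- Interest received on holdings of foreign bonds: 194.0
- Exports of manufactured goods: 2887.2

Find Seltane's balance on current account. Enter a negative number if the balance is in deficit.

Goods: 377.6 - 751.8 + 2266.5 + 2887.2 + 791.8 = 5571.3
Services: 351.5 - 233.9 = 117.6
Primary income: -409.9 + 194.0 = -215.9
Current account = 5571.3 + 117.6 + (-215.9) = 5473.0
(Excluded from the current account — financial account: foreign purchases of equities on the domestic stock exchange 269.6, new loans extended by domestic banks to foreign borrowers 772.9, foreign purchases of domestic corporate bonds 966.1, increase in resident deposits held at foreign banks 199.7, acquisition of a foreign subsidiary by a resident firm (outward FDI) 888.2.)

5473.0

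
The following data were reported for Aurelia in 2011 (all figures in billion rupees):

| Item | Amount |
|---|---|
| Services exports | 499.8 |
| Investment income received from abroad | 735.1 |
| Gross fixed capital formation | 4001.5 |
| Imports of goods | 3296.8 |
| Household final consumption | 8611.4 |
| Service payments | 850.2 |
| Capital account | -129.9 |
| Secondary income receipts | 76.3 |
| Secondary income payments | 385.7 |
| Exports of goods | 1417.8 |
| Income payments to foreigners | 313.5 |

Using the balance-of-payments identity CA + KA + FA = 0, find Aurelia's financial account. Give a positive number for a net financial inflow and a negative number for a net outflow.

Goods balance = 1417.8 - 3296.8 = -1879.0
Services balance = 499.8 - 850.2 = -350.4
Trade balance (goods + services) = -1879.0 + (-350.4) = -2229.4
Net primary income = 735.1 - 313.5 = 421.6
Net secondary income = 76.3 - 385.7 = -309.4
Current account = -2229.4 + 421.6 + (-309.4) = -2117.2
Financial account = -(-2117.2 + (-129.9)) = 2247.1

2247.1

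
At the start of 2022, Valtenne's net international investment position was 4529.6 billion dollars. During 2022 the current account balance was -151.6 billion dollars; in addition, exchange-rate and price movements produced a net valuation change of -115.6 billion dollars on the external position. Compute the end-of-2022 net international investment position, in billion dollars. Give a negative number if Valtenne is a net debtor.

Change in NIIP = current account + net valuation change = -151.6 + (-115.6) = -267.2
End-of-year NIIP = 4529.6 + (-267.2) = 4262.4

4262.4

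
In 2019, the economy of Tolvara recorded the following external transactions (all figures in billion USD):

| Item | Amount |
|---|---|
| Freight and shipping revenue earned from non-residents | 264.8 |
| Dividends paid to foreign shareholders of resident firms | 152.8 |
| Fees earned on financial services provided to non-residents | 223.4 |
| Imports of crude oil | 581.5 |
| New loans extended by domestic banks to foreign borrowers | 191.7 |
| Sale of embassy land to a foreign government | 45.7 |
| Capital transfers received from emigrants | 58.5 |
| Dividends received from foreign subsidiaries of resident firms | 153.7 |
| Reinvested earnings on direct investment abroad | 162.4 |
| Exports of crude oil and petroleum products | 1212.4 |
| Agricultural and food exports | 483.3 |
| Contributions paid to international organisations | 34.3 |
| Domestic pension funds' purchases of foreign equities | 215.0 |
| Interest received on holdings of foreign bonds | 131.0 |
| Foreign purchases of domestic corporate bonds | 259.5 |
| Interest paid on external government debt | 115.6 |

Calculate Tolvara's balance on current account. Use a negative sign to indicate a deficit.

Goods: 1212.4 - 581.5 + 483.3 = 1114.2
Services: 223.4 + 264.8 = 488.2
Primary income: 153.7 - 115.6 - 152.8 + 131.0 + 162.4 = 178.7
Secondary income: -34.3
Current account = 1114.2 + 488.2 + 178.7 + (-34.3) = 1746.8
(Excluded from the current account — financial account: new loans extended by domestic banks to foreign borrowers 191.7, domestic pension funds' purchases of foreign equities 215.0, foreign purchases of domestic corporate bonds 259.5; capital account: sale of embassy land to a foreign government 45.7, capital transfers received from emigrants 58.5.)

1746.8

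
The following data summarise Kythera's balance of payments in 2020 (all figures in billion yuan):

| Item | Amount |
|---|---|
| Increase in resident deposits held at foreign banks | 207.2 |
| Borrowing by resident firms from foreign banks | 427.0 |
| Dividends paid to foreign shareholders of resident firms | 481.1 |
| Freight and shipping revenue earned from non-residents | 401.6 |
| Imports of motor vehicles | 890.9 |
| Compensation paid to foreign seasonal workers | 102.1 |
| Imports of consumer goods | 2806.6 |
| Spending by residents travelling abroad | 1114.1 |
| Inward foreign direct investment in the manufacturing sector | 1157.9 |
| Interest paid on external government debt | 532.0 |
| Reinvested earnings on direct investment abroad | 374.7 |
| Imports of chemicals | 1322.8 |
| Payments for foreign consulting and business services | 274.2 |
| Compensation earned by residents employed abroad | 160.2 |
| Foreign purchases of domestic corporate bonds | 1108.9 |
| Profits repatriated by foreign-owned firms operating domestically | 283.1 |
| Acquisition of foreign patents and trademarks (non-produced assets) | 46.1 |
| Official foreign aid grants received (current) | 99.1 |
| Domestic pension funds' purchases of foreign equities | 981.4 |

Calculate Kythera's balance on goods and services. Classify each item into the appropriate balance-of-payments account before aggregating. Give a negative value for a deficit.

-6007.0

Goods: -2806.6 - 1322.8 - 890.9 = -5020.3
Services: -1114.1 + 401.6 - 274.2 = -986.7
Trade balance = -5020.3 + (-986.7) = -6007.0
(Excluded from the trade balance — financial account: increase in resident deposits held at foreign banks 207.2, borrowing by resident firms from foreign banks 427.0, inward foreign direct investment in the manufacturing sector 1157.9, foreign purchases of domestic corporate bonds 1108.9, domestic pension funds' purchases of foreign equities 981.4; primary income: dividends paid to foreign shareholders of resident firms 481.1, compensation paid to foreign seasonal workers 102.1, interest paid on external government debt 532.0, reinvested earnings on direct investment abroad 374.7, compensation earned by residents employed abroad 160.2, profits repatriated by foreign-owned firms operating domestically 283.1; capital account: acquisition of foreign patents and trademarks (non-produced assets) 46.1; secondary income: official foreign aid grants received (current) 99.1.)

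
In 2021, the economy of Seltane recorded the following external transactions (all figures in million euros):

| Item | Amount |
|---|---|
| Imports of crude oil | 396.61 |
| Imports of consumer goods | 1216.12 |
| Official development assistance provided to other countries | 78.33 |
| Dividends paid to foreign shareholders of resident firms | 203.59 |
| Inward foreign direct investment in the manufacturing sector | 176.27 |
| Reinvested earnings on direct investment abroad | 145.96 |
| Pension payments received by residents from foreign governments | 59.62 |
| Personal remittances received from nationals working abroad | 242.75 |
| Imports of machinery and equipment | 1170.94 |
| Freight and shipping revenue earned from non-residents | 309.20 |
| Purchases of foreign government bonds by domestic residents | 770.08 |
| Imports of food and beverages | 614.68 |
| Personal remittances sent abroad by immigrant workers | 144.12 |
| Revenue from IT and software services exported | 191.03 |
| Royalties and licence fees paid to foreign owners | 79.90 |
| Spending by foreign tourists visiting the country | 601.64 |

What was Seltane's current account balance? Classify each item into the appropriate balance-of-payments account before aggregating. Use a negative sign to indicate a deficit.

-2354.09

Goods: -396.61 - 614.68 - 1216.12 - 1170.94 = -3398.35
Services: 309.20 + 601.64 - 79.90 + 191.03 = 1021.97
Primary income: -203.59 + 145.96 = -57.63
Secondary income: 59.62 - 78.33 + 242.75 - 144.12 = 79.92
Current account = (-3398.35) + 1021.97 + (-57.63) + 79.92 = -2354.09
(Excluded from the current account — financial account: inward foreign direct investment in the manufacturing sector 176.27, purchases of foreign government bonds by domestic residents 770.08.)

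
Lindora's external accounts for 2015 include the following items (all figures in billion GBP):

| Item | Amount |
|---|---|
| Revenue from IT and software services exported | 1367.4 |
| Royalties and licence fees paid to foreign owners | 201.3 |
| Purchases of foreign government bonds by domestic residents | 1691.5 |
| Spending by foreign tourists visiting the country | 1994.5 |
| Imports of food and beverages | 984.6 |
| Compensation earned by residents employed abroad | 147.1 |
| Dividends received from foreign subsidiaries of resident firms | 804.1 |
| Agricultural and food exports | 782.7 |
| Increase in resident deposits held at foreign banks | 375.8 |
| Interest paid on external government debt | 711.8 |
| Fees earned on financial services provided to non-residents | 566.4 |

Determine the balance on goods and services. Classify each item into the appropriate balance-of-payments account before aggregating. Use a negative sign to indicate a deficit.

Goods: 782.7 - 984.6 = -201.9
Services: -201.3 + 566.4 + 1994.5 + 1367.4 = 3727.0
Trade balance = -201.9 + 3727.0 = 3525.1
(Excluded from the trade balance — financial account: purchases of foreign government bonds by domestic residents 1691.5, increase in resident deposits held at foreign banks 375.8; primary income: compensation earned by residents employed abroad 147.1, dividends received from foreign subsidiaries of resident firms 804.1, interest paid on external government debt 711.8.)

3525.1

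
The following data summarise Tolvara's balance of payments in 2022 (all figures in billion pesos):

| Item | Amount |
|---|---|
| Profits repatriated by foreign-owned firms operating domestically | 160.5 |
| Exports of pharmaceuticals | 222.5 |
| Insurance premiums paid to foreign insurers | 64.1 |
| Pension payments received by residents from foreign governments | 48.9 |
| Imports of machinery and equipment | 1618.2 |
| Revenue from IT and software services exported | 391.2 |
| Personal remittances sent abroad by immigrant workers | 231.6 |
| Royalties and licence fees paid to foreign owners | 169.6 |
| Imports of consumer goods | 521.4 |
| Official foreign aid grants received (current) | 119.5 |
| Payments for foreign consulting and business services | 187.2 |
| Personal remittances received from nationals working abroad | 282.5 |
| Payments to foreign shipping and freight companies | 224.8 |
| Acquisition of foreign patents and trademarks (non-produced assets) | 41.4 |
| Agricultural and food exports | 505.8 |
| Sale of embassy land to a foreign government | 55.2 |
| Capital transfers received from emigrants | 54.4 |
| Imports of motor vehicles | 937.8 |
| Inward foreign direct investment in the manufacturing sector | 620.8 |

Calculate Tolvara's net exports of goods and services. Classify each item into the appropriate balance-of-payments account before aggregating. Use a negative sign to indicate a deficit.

Goods: 222.5 - 521.4 - 1618.2 - 937.8 + 505.8 = -2349.1
Services: -64.1 - 224.8 - 187.2 - 169.6 + 391.2 = -254.5
Trade balance = -2349.1 + (-254.5) = -2603.6
(Excluded from the trade balance — primary income: profits repatriated by foreign-owned firms operating domestically 160.5; secondary income: pension payments received by residents from foreign governments 48.9, personal remittances sent abroad by immigrant workers 231.6, official foreign aid grants received (current) 119.5, personal remittances received from nationals working abroad 282.5; capital account: acquisition of foreign patents and trademarks (non-produced assets) 41.4, sale of embassy land to a foreign government 55.2, capital transfers received from emigrants 54.4; financial account: inward foreign direct investment in the manufacturing sector 620.8.)

-2603.6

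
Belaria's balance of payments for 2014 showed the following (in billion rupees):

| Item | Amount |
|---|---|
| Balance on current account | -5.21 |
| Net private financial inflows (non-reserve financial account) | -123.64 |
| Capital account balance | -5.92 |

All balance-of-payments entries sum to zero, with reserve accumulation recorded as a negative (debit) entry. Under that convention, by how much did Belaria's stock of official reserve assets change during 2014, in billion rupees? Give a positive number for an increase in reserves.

-134.77

Official reserve transactions balance = -((-5.21) + (-5.92) + (-123.64)) = 134.77
An accumulation of reserves is recorded as a debit (negative entry), so the change in the stock of reserves is the negative of that balance.
Change in official reserves = -(134.77) = -134.77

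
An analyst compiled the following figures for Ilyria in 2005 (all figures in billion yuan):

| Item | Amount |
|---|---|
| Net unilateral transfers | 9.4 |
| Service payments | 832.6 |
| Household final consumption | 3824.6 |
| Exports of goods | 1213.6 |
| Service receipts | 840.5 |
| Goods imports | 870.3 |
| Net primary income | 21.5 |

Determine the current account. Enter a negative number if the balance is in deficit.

382.1

Goods balance = 1213.6 - 870.3 = 343.3
Services balance = 840.5 - 832.6 = 7.9
Trade balance (goods + services) = 343.3 + 7.9 = 351.2
Net primary income = 21.5
Net secondary income = 9.4
Current account = 351.2 + 21.5 + 9.4 = 382.1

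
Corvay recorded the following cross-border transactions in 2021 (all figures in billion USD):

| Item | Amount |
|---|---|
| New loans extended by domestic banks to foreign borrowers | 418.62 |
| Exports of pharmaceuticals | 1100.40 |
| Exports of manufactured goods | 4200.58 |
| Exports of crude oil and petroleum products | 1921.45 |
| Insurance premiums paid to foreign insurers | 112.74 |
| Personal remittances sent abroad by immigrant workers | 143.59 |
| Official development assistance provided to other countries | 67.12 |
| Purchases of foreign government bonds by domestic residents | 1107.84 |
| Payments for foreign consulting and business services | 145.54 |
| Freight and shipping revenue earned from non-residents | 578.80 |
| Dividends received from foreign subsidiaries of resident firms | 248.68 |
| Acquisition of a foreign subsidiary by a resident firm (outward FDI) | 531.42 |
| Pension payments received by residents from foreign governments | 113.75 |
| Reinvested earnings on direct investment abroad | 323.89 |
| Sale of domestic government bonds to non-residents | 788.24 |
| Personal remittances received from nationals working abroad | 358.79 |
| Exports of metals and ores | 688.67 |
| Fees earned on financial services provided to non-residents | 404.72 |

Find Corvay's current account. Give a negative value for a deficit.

Goods: 688.67 + 4200.58 + 1100.40 + 1921.45 = 7911.10
Services: 404.72 + 578.80 - 145.54 - 112.74 = 725.24
Primary income: 323.89 + 248.68 = 572.57
Secondary income: 358.79 + 113.75 - 67.12 - 143.59 = 261.83
Current account = 7911.10 + 725.24 + 572.57 + 261.83 = 9470.74
(Excluded from the current account — financial account: new loans extended by domestic banks to foreign borrowers 418.62, purchases of foreign government bonds by domestic residents 1107.84, acquisition of a foreign subsidiary by a resident firm (outward FDI) 531.42, sale of domestic government bonds to non-residents 788.24.)

9470.74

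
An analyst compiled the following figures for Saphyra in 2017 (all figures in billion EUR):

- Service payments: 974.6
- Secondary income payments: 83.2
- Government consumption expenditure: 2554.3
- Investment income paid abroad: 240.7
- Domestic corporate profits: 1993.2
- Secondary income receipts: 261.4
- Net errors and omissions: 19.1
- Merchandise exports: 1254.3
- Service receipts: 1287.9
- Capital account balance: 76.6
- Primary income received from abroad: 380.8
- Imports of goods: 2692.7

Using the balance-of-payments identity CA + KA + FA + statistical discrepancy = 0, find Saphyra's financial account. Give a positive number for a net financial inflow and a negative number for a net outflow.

Goods balance = 1254.3 - 2692.7 = -1438.4
Services balance = 1287.9 - 974.6 = 313.3
Trade balance (goods + services) = -1438.4 + 313.3 = -1125.1
Net primary income = 380.8 - 240.7 = 140.1
Net secondary income = 261.4 - 83.2 = 178.2
Current account = -1125.1 + 140.1 + 178.2 = -806.8
Financial account = -(-806.8 + 76.6 + 19.1) = 711.1

711.1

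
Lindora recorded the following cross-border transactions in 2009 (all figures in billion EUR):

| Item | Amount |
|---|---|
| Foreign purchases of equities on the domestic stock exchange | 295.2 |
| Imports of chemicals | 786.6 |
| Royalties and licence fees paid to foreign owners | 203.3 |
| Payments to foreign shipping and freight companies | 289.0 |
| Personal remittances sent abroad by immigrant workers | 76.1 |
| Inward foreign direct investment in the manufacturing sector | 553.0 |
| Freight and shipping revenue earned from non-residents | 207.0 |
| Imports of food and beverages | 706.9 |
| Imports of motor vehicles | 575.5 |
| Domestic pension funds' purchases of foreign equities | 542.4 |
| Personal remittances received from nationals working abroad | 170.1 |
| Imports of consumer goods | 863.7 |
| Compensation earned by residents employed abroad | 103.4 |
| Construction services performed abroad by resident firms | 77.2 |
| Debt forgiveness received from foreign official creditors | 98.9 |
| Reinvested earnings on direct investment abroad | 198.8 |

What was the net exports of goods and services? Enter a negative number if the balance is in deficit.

Goods: -786.6 - 575.5 - 863.7 - 706.9 = -2932.7
Services: -203.3 + 207.0 + 77.2 - 289.0 = -208.1
Trade balance = -2932.7 + (-208.1) = -3140.8
(Excluded from the trade balance — financial account: foreign purchases of equities on the domestic stock exchange 295.2, inward foreign direct investment in the manufacturing sector 553.0, domestic pension funds' purchases of foreign equities 542.4; secondary income: personal remittances sent abroad by immigrant workers 76.1, personal remittances received from nationals working abroad 170.1; primary income: compensation earned by residents employed abroad 103.4, reinvested earnings on direct investment abroad 198.8; capital account: debt forgiveness received from foreign official creditors 98.9.)

-3140.8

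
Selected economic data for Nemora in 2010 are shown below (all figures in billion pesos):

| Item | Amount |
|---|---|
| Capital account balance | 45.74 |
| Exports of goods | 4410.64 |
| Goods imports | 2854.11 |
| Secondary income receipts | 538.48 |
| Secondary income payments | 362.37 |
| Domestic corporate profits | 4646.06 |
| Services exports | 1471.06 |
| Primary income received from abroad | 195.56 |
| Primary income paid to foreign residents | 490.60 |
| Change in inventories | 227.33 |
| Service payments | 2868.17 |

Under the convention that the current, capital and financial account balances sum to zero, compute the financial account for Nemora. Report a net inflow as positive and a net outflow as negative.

-86.23

Goods balance = 4410.64 - 2854.11 = 1556.53
Services balance = 1471.06 - 2868.17 = -1397.11
Trade balance (goods + services) = 1556.53 + (-1397.11) = 159.42
Net primary income = 195.56 - 490.60 = -295.04
Net secondary income = 538.48 - 362.37 = 176.11
Current account = 159.42 + (-295.04) + 176.11 = 40.49
Financial account = -(40.49 + 45.74) = -86.23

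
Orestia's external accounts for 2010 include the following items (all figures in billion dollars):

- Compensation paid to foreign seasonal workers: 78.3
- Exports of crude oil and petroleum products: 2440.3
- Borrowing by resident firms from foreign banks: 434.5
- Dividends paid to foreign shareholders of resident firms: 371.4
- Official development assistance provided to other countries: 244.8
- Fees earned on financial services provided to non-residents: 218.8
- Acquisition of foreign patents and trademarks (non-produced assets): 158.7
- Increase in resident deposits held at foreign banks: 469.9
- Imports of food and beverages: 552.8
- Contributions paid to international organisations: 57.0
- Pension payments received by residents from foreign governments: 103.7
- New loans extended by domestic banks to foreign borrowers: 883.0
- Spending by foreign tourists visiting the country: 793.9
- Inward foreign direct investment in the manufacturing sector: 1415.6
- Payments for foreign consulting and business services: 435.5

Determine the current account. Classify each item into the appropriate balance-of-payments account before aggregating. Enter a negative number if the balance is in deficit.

Goods: 2440.3 - 552.8 = 1887.5
Services: 793.9 + 218.8 - 435.5 = 577.2
Primary income: -78.3 - 371.4 = -449.7
Secondary income: -57.0 + 103.7 - 244.8 = -198.1
Current account = 1887.5 + 577.2 + (-449.7) + (-198.1) = 1816.9
(Excluded from the current account — financial account: borrowing by resident firms from foreign banks 434.5, increase in resident deposits held at foreign banks 469.9, new loans extended by domestic banks to foreign borrowers 883.0, inward foreign direct investment in the manufacturing sector 1415.6; capital account: acquisition of foreign patents and trademarks (non-produced assets) 158.7.)

1816.9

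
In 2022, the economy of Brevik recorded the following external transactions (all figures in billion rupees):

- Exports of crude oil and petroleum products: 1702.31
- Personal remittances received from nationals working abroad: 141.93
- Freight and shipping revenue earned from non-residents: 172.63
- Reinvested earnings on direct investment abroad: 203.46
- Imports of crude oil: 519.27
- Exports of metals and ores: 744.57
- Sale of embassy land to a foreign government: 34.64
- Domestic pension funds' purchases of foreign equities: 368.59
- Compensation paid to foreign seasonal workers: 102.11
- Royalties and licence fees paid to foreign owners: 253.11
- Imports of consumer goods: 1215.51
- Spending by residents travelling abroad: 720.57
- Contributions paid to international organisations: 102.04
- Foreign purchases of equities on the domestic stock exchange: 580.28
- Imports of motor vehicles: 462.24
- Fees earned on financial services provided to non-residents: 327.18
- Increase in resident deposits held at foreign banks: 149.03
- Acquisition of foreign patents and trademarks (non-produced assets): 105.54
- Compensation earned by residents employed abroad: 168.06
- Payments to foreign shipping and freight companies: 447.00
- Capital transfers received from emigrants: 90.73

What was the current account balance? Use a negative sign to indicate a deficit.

-361.71

Goods: -462.24 + 1702.31 + 744.57 - 1215.51 - 519.27 = 249.86
Services: -447.00 - 253.11 + 327.18 - 720.57 + 172.63 = -920.87
Primary income: -102.11 + 168.06 + 203.46 = 269.41
Secondary income: -102.04 + 141.93 = 39.89
Current account = 249.86 + (-920.87) + 269.41 + 39.89 = -361.71
(Excluded from the current account — capital account: sale of embassy land to a foreign government 34.64, acquisition of foreign patents and trademarks (non-produced assets) 105.54, capital transfers received from emigrants 90.73; financial account: domestic pension funds' purchases of foreign equities 368.59, foreign purchases of equities on the domestic stock exchange 580.28, increase in resident deposits held at foreign banks 149.03.)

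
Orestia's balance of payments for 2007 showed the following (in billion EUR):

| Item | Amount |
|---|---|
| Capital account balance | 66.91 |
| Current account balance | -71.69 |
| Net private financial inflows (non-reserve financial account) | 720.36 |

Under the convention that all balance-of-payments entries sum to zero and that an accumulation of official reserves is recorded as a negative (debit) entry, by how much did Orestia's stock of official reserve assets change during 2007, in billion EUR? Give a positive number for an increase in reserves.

715.58

Official reserve transactions balance = -((-71.69) + 66.91 + 720.36) = -715.58
An accumulation of reserves is recorded as a debit (negative entry), so the change in the stock of reserves is the negative of that balance.
Change in official reserves = -(-715.58) = 715.58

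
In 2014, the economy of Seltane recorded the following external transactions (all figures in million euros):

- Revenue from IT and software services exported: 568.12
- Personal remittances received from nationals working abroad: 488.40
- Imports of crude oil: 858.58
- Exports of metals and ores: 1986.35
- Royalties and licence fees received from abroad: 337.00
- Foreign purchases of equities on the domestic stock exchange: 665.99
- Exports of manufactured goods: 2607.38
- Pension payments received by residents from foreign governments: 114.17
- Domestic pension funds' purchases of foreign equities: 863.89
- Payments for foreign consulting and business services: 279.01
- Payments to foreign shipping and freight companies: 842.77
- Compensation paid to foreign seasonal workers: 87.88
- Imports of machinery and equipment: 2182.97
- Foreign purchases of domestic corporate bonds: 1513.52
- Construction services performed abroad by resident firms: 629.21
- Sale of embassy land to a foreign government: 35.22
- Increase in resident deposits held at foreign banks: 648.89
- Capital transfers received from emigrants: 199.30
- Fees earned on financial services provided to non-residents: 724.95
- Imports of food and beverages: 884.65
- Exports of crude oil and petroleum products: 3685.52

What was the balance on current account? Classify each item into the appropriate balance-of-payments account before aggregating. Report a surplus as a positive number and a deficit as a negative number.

6005.24

Goods: 1986.35 + 2607.38 + 3685.52 - 2182.97 - 858.58 - 884.65 = 4353.05
Services: 568.12 - 842.77 + 724.95 + 629.21 - 279.01 + 337.00 = 1137.50
Primary income: -87.88
Secondary income: 114.17 + 488.40 = 602.57
Current account = 4353.05 + 1137.50 + (-87.88) + 602.57 = 6005.24
(Excluded from the current account — financial account: foreign purchases of equities on the domestic stock exchange 665.99, domestic pension funds' purchases of foreign equities 863.89, foreign purchases of domestic corporate bonds 1513.52, increase in resident deposits held at foreign banks 648.89; capital account: sale of embassy land to a foreign government 35.22, capital transfers received from emigrants 199.30.)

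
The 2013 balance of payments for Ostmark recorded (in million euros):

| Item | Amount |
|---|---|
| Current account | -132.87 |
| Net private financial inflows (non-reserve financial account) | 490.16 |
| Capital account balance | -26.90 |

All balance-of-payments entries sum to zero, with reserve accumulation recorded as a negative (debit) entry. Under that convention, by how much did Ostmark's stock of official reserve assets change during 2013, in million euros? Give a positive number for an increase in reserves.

Official reserve transactions balance = -((-132.87) + (-26.90) + 490.16) = -330.39
An accumulation of reserves is recorded as a debit (negative entry), so the change in the stock of reserves is the negative of that balance.
Change in official reserves = -(-330.39) = 330.39

330.39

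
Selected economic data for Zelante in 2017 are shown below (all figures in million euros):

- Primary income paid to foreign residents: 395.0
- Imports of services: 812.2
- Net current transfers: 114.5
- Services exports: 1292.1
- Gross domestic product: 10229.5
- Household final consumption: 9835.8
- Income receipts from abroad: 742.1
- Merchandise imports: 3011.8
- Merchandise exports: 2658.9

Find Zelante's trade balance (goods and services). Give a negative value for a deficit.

Goods balance = 2658.9 - 3011.8 = -352.9
Services balance = 1292.1 - 812.2 = 479.9
Trade balance (goods + services) = -352.9 + 479.9 = 127.0

127.0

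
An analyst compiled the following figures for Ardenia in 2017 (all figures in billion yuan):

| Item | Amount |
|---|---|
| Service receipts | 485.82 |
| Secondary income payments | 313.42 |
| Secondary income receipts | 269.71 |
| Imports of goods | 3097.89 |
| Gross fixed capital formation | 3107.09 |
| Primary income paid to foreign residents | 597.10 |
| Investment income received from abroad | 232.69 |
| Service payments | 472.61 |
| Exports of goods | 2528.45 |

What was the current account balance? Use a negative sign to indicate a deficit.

Goods balance = 2528.45 - 3097.89 = -569.44
Services balance = 485.82 - 472.61 = 13.21
Trade balance (goods + services) = -569.44 + 13.21 = -556.23
Net primary income = 232.69 - 597.10 = -364.41
Net secondary income = 269.71 - 313.42 = -43.71
Current account = -556.23 + (-364.41) + (-43.71) = -964.35

-964.35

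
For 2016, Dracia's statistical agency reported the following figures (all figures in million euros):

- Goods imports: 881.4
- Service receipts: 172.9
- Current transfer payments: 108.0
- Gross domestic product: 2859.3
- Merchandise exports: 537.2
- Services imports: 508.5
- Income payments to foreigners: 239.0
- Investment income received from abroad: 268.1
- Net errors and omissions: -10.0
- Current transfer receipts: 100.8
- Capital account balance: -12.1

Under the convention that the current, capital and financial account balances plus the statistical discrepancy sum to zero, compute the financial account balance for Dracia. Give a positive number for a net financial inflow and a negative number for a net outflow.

Goods balance = 537.2 - 881.4 = -344.2
Services balance = 172.9 - 508.5 = -335.6
Trade balance (goods + services) = -344.2 + (-335.6) = -679.8
Net primary income = 268.1 - 239.0 = 29.1
Net secondary income = 100.8 - 108.0 = -7.2
Current account = -679.8 + 29.1 + (-7.2) = -657.9
Financial account = -(-657.9 + (-12.1) + (-10.0)) = 680.0

680.0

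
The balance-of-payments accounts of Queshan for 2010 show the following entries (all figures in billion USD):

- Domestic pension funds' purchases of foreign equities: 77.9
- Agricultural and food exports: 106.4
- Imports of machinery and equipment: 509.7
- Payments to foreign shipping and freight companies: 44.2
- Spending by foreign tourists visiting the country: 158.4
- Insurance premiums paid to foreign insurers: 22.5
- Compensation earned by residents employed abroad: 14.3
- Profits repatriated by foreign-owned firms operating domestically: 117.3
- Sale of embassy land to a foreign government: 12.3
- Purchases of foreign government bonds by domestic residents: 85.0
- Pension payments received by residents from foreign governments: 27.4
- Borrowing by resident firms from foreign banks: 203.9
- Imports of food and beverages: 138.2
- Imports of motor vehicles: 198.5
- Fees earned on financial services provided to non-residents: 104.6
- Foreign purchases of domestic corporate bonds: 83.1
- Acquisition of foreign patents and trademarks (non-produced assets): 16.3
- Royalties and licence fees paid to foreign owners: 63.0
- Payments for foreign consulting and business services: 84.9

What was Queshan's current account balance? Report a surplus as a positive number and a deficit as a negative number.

Goods: 106.4 - 138.2 - 509.7 - 198.5 = -740.0
Services: -22.5 - 63.0 - 84.9 + 158.4 - 44.2 + 104.6 = 48.4
Primary income: -117.3 + 14.3 = -103.0
Secondary income: 27.4
Current account = (-740.0) + 48.4 + (-103.0) + 27.4 = -767.2
(Excluded from the current account — financial account: domestic pension funds' purchases of foreign equities 77.9, purchases of foreign government bonds by domestic residents 85.0, borrowing by resident firms from foreign banks 203.9, foreign purchases of domestic corporate bonds 83.1; capital account: sale of embassy land to a foreign government 12.3, acquisition of foreign patents and trademarks (non-produced assets) 16.3.)

-767.2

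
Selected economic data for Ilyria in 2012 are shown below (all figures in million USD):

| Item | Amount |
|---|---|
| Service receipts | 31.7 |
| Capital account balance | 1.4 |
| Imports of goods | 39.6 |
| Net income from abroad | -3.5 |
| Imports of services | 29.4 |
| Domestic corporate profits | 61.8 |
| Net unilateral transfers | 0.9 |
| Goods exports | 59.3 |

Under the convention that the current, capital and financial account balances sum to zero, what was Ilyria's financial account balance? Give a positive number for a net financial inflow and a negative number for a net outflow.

Goods balance = 59.3 - 39.6 = 19.7
Services balance = 31.7 - 29.4 = 2.3
Trade balance (goods + services) = 19.7 + 2.3 = 22.0
Net primary income = -3.5
Net secondary income = 0.9
Current account = 22.0 + (-3.5) + 0.9 = 19.4
Financial account = -(19.4 + 1.4) = -20.8

-20.8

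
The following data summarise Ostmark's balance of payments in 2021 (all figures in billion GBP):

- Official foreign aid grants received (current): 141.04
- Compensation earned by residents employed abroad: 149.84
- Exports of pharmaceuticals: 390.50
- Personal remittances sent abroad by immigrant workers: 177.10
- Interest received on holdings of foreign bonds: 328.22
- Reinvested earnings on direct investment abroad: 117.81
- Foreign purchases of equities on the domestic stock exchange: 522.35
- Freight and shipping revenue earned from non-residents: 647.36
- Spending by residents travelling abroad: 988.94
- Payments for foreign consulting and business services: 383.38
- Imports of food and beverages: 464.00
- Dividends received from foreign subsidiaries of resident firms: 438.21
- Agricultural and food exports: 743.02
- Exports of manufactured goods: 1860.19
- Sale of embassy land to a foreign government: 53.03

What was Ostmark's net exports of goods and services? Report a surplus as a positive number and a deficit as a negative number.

Goods: 743.02 - 464.00 + 1860.19 + 390.50 = 2529.71
Services: -988.94 - 383.38 + 647.36 = -724.96
Trade balance = 2529.71 + (-724.96) = 1804.75
(Excluded from the trade balance — secondary income: official foreign aid grants received (current) 141.04, personal remittances sent abroad by immigrant workers 177.10; primary income: compensation earned by residents employed abroad 149.84, interest received on holdings of foreign bonds 328.22, reinvested earnings on direct investment abroad 117.81, dividends received from foreign subsidiaries of resident firms 438.21; financial account: foreign purchases of equities on the domestic stock exchange 522.35; capital account: sale of embassy land to a foreign government 53.03.)

1804.75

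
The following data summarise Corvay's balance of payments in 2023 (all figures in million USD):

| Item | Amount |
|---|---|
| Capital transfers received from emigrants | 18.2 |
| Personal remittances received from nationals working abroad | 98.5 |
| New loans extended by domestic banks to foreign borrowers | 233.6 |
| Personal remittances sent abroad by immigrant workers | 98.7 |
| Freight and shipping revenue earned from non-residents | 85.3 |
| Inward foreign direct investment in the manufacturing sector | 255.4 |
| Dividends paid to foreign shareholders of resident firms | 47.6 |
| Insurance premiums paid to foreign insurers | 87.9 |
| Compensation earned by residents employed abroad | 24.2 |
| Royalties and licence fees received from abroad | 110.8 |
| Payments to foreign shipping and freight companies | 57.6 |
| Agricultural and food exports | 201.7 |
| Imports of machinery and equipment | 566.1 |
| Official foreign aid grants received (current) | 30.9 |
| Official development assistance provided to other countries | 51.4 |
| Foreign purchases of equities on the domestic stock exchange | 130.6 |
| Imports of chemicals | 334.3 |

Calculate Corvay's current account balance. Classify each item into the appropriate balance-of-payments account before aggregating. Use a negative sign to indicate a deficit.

Goods: -334.3 - 566.1 + 201.7 = -698.7
Services: -57.6 + 110.8 + 85.3 - 87.9 = 50.6
Primary income: -47.6 + 24.2 = -23.4
Secondary income: 30.9 - 51.4 - 98.7 + 98.5 = -20.7
Current account = (-698.7) + 50.6 + (-23.4) + (-20.7) = -692.2
(Excluded from the current account — capital account: capital transfers received from emigrants 18.2; financial account: new loans extended by domestic banks to foreign borrowers 233.6, inward foreign direct investment in the manufacturing sector 255.4, foreign purchases of equities on the domestic stock exchange 130.6.)

-692.2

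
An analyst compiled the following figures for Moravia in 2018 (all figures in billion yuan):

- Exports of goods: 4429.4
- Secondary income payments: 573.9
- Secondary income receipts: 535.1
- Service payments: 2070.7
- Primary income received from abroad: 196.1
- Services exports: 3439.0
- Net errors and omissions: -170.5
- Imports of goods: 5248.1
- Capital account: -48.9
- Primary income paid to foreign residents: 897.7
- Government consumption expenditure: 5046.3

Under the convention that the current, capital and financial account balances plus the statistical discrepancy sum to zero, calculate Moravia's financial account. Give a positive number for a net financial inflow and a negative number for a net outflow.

410.2

Goods balance = 4429.4 - 5248.1 = -818.7
Services balance = 3439.0 - 2070.7 = 1368.3
Trade balance (goods + services) = -818.7 + 1368.3 = 549.6
Net primary income = 196.1 - 897.7 = -701.6
Net secondary income = 535.1 - 573.9 = -38.8
Current account = 549.6 + (-701.6) + (-38.8) = -190.8
Financial account = -(-190.8 + (-48.9) + (-170.5)) = 410.2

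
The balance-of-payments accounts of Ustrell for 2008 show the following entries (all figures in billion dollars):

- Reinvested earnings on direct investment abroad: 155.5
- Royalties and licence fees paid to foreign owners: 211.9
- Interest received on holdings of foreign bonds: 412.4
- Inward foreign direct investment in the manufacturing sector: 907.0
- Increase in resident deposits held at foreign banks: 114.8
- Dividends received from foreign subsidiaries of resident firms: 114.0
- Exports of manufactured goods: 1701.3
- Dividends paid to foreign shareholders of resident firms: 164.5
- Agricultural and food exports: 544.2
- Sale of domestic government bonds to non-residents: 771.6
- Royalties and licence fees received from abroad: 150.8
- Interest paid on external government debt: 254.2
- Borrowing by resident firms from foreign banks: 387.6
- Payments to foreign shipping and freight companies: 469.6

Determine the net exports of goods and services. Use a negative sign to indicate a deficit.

Goods: 544.2 + 1701.3 = 2245.5
Services: -469.6 + 150.8 - 211.9 = -530.7
Trade balance = 2245.5 + (-530.7) = 1714.8
(Excluded from the trade balance — primary income: reinvested earnings on direct investment abroad 155.5, interest received on holdings of foreign bonds 412.4, dividends received from foreign subsidiaries of resident firms 114.0, dividends paid to foreign shareholders of resident firms 164.5, interest paid on external government debt 254.2; financial account: inward foreign direct investment in the manufacturing sector 907.0, increase in resident deposits held at foreign banks 114.8, sale of domestic government bonds to non-residents 771.6, borrowing by resident firms from foreign banks 387.6.)

1714.8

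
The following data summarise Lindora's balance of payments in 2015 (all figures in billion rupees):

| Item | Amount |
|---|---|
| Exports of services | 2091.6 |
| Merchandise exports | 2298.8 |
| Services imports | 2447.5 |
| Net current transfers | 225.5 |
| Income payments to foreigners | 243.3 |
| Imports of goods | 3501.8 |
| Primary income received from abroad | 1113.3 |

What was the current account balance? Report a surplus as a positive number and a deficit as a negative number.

Goods balance = 2298.8 - 3501.8 = -1203.0
Services balance = 2091.6 - 2447.5 = -355.9
Trade balance (goods + services) = -1203.0 + (-355.9) = -1558.9
Net primary income = 1113.3 - 243.3 = 870.0
Net secondary income = 225.5
Current account = -1558.9 + 870.0 + 225.5 = -463.4

-463.4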